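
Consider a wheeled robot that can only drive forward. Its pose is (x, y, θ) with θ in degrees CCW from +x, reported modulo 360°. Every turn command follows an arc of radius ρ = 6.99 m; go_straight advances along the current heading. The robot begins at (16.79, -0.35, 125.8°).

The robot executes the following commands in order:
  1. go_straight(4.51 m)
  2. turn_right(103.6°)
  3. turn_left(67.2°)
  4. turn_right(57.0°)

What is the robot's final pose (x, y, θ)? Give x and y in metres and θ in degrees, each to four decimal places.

set_pose: (x, y, θ) = (16.7900, -0.3500, 125.8000°), ρ = 6.99
go_straight(4.51): x += 4.51·cos θ, y += 4.51·sin θ → (14.1518, 3.3079, 125.8000°)
turn_right(103.6°): centre at ρ to the right, rotate −103.6° → (17.1801, 13.8686, 22.2000°)
turn_left(67.2°): centre at ρ to the left, rotate +67.2° → (21.5286, 20.2672, 89.4000°)
turn_right(57.0°): centre at ρ to the right, rotate −57.0° → (24.7728, 26.0959, 32.4000°)

(24.7728, 26.0959, 32.4000°)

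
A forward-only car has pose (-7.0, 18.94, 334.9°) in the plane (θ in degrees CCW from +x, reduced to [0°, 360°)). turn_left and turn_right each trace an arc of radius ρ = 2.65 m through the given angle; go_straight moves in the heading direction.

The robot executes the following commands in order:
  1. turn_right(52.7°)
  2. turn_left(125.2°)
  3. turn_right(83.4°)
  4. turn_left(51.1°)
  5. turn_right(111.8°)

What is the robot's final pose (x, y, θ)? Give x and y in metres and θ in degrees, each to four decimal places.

(8.0853, 12.9344, 263.3000°)

set_pose: (x, y, θ) = (-7.0000, 18.9400, 334.9000°), ρ = 2.65
turn_right(52.7°): centre at ρ to the right, rotate −52.7° → (-5.5340, 17.1003, 282.2000°)
turn_left(125.2°): centre at ρ to the left, rotate +125.2° → (-0.9932, 15.8665, 407.4000° ≡ 47.4000°)
turn_right(83.4°): centre at ρ to the right, rotate −83.4° → (2.5151, 16.2167, -36.0000° ≡ 324.0000°)
turn_left(51.1°): centre at ρ to the left, rotate +51.1° → (4.7631, 15.8021, 375.1000° ≡ 15.1000°)
turn_right(111.8°): centre at ρ to the right, rotate −111.8° → (8.0853, 12.9344, -96.7000° ≡ 263.3000°)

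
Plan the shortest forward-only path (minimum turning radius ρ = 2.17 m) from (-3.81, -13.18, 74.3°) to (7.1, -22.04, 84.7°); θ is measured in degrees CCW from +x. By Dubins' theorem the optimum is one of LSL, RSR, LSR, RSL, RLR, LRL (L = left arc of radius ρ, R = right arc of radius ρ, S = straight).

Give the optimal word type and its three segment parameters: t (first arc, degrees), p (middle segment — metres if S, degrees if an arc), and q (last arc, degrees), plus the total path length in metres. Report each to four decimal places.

Let ψ = atan2(Δy, Δx) = atan2(-8.86, 10.91) = -39.0800° be the start→goal bearing.
Normalize: d = |goal − start| / ρ = 14.054455/2.17 = 6.476707, α = (θ_start − ψ) mod 360° = 113.3800° = 1.978855 rad, β = (θ_goal − ψ) mod 360° = 123.7800° = 2.160369 rad.
Common terms: sin α = 0.917893, cos α = -0.396828, sin β = 0.831178, cos β = -0.556006, cos(α−β) = 0.983571, d² = 41.947737. Work in radians in the unit-radius frame; every candidate has L = ρ·(t + p + q).
LSL: p² = 2 + d² − 2cos(α−β) + 2d(sin α − sin β) = 43.103845; p = √p² = 6.565352; φ = atan2(cos β − cos α, d + sin α − sin β) = -0.024248 rad; t = (φ − α) mod 2π = 4.280083 rad, q = (β − φ) mod 2π = 2.184616 rad → L = 2.17·(4.280083 + 6.565352 + 2.184616) = 2.17·13.030051 = 28.275212 m
RSR: p² = 2 + d² − 2cos(α−β) + 2d(sin β − sin α) = 40.857344; p = √p² = 6.391975; φ = atan2(cos α − cos β, d − sin α + sin β) = 0.024905 rad; t = (α − φ) mod 2π = 1.953949 rad, q = (φ − β) mod 2π = 4.147722 rad → L = 2.17·(1.953949 + 6.391975 + 4.147722) = 2.17·12.493646 = 27.111212 m
LSR: p² = d² − 2 + 2cos(α−β) + 2d(sin α + sin β) = 64.571329; p = √p² = 8.035629; φ = atan2(−cos α − cos β, d + sin α + sin β) − atan2(−2, p) = 0.359256 rad; t = (φ − α) mod 2π = 4.663587 rad, q = (φ − β) mod 2π = 4.482073 rad → L = 2.17·(4.663587 + 8.035629 + 4.482073) = 2.17·17.181288 = 37.283396 m
RSL: p² = d² − 2 + 2cos(α−β) − 2d(sin α + sin β) = 19.258432; p = √p² = 4.388443; φ = atan2(cos α + cos β, d − sin α − sin β) − atan2(2, p) = -0.626500 rad; t = (α − φ) mod 2π = 2.605355 rad, q = (β − φ) mod 2π = 2.786869 rad → L = 2.17·(2.605355 + 4.388443 + 2.786869) = 2.17·9.780667 = 21.224047 m
RLR: c = (6 − d² + 2cos(α−β) + 2d(sin α − sin β))/8 = -4.107168, |c| > 1 → infeasible
LRL: c = (6 − d² + 2cos(α−β) − 2d(sin α − sin β))/8 = -4.387981, |c| > 1 → infeasible
Shortest: RSL with L = 21.224047 m ≈ 21.2240 m
Convert RSL to answer units (arcs ×180/π): t = 2.605355·180/π = 149.2758°, p = ρ·p = 2.17·4.388443 = 9.5229 m, q = 2.786869·180/π = 159.6758°, L = 21.2240 m.

RSL: t = 149.2758°, p = 9.5229 m, q = 159.6758°, L = 21.2240 m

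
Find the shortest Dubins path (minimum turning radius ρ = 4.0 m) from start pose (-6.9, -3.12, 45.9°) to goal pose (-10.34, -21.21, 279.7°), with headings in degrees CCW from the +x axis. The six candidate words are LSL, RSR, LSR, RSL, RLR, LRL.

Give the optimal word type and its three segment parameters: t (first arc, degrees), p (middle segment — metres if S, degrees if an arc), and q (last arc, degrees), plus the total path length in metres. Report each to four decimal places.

Let ψ = atan2(Δy, Δx) = atan2(-18.09, -3.44) = -100.7668° be the start→goal bearing.
Normalize: d = |goal − start| / ρ = 18.414171/4.0 = 4.603543, α = (θ_start − ψ) mod 360° = 146.6668° = 2.559819 rad, β = (θ_goal − ψ) mod 360° = 20.4668° = 0.357214 rad.
Common terms: sin α = 0.549507, cos α = -0.835489, sin β = 0.349665, cos β = 0.936875, cos(α−β) = -0.590606, d² = 21.192606. Work in radians in the unit-radius frame; every candidate has L = ρ·(t + p + q).
LSL: p² = 2 + d² − 2cos(α−β) + 2d(sin α − sin β) = 26.213775; p = √p² = 5.119939; φ = atan2(cos β − cos α, d + sin α − sin β) = 0.353485 rad; t = (φ − α) mod 2π = 4.076851 rad, q = (β − φ) mod 2π = 0.003729 rad → L = 4.0·(4.076851 + 5.119939 + 0.003729) = 4.0·9.200519 = 36.802075 m
RSR: p² = 2 + d² − 2cos(α−β) + 2d(sin β − sin α) = 22.533860; p = √p² = 4.746984; φ = atan2(cos α − cos β, d − sin α + sin β) = -0.382635 rad; t = (α − φ) mod 2π = 2.942454 rad, q = (φ − β) mod 2π = 5.543337 rad → L = 4.0·(2.942454 + 4.746984 + 5.543337) = 4.0·13.232775 = 52.931101 m
LSR: p² = d² − 2 + 2cos(α−β) + 2d(sin α + sin β) = 26.290145; p = √p² = 5.127392; φ = atan2(−cos α − cos β, d + sin α + sin β) − atan2(−2, p) = 0.353487 rad; t = (φ − α) mod 2π = 4.076853 rad, q = (φ − β) mod 2π = 6.279459 rad → L = 4.0·(4.076853 + 5.127392 + 6.279459) = 4.0·15.483704 = 61.934816 m
RSL: p² = d² − 2 + 2cos(α−β) − 2d(sin α + sin β) = 9.732644; p = √p² = 3.119719; φ = atan2(cos α + cos β, d − sin α − sin β) − atan2(2, p) = -0.542719 rad; t = (α − φ) mod 2π = 3.102538 rad, q = (β − φ) mod 2π = 0.899933 rad → L = 4.0·(3.102538 + 3.119719 + 0.899933) = 4.0·7.122190 = 28.488759 m
RLR: c = (6 − d² + 2cos(α−β) + 2d(sin α − sin β))/8 = -1.816732, |c| > 1 → infeasible
LRL: c = (6 − d² + 2cos(α−β) − 2d(sin α − sin β))/8 = -2.276722, |c| > 1 → infeasible
Shortest: RSL with L = 28.488759 m ≈ 28.4888 m
Convert RSL to answer units (arcs ×180/π): t = 3.102538·180/π = 177.7623°, p = ρ·p = 4.0·3.119719 = 12.4789 m, q = 0.899933·180/π = 51.5623°, L = 28.4888 m.

RSL: t = 177.7623°, p = 12.4789 m, q = 51.5623°, L = 28.4888 m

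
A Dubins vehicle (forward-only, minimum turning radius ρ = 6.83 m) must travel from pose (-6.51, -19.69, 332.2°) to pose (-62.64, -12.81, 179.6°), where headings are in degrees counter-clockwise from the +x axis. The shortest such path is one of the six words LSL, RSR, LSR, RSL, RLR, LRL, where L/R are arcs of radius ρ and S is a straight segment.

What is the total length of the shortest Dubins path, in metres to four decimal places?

Let ψ = atan2(Δy, Δx) = atan2(6.88, -56.13) = 173.0120° be the start→goal bearing.
Normalize: d = |goal − start| / ρ = 56.550078/6.83 = 8.279660, α = (θ_start − ψ) mod 360° = 159.1880° = 2.778355 rad, β = (θ_goal − ψ) mod 360° = 6.5880° = 0.114983 rad.
Common terms: sin α = 0.355302, cos α = -0.934752, sin β = 0.114730, cos β = 0.993397, cos(α−β) = -0.887815, d² = 68.552770. Work in radians in the unit-radius frame; every candidate has L = ρ·(t + p + q).
LSL: p² = 2 + d² − 2cos(α−β) + 2d(sin α − sin β) = 76.312117; p = √p² = 8.735681; φ = atan2(cos β − cos α, d + sin α − sin β) = 0.222554 rad; t = (φ − α) mod 2π = 3.727384 rad, q = (β − φ) mod 2π = 6.175615 rad → L = 6.83·(3.727384 + 8.735681 + 6.175615) = 6.83·18.638679 = 127.302176 m
RSR: p² = 2 + d² − 2cos(α−β) + 2d(sin β − sin α) = 68.344684; p = √p² = 8.267084; φ = atan2(cos α − cos β, d − sin α + sin β) = -0.235400 rad; t = (α − φ) mod 2π = 3.013755 rad, q = (φ − β) mod 2π = 5.932802 rad → L = 6.83·(3.013755 + 8.267084 + 5.932802) = 6.83·17.213642 = 117.569176 m
LSR: p² = d² − 2 + 2cos(α−β) + 2d(sin α + sin β) = 72.560547; p = √p² = 8.518248; φ = atan2(−cos α − cos β, d + sin α + sin β) − atan2(−2, p) = 0.223911 rad; t = (φ − α) mod 2π = 3.728741 rad, q = (φ − β) mod 2π = 0.108928 rad → L = 6.83·(3.728741 + 8.518248 + 0.108928) = 6.83·12.355916 = 84.390907 m
RSL: p² = d² − 2 + 2cos(α−β) − 2d(sin α + sin β) = 56.993731; p = √p² = 7.549419; φ = atan2(cos α + cos β, d − sin α − sin β) − atan2(2, p) = -0.251463 rad; t = (α − φ) mod 2π = 3.029818 rad, q = (β − φ) mod 2π = 0.366446 rad → L = 6.83·(3.029818 + 7.549419 + 0.366446) = 6.83·10.945683 = 74.759015 m
RLR: c = (6 − d² + 2cos(α−β) + 2d(sin α − sin β))/8 = -7.543086, |c| > 1 → infeasible
LRL: c = (6 − d² + 2cos(α−β) − 2d(sin α − sin β))/8 = -8.539015, |c| > 1 → infeasible
Shortest: RSL with L = 74.759015 m ≈ 74.7590 m

74.7590 m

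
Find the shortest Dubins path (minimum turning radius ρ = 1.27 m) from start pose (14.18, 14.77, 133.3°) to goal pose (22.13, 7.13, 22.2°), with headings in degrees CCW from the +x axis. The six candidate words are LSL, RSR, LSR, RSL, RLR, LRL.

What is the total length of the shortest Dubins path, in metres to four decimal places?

15.6041 m

Let ψ = atan2(Δy, Δx) = atan2(-7.64, 7.95) = -43.8608° be the start→goal bearing.
Normalize: d = |goal − start| / ρ = 11.025974/1.27 = 8.681869, α = (θ_start − ψ) mod 360° = 177.1608° = 3.092040 rad, β = (θ_goal − ψ) mod 360° = 66.0608° = 1.152979 rad.
Common terms: sin α = 0.049532, cos α = -0.998773, sin β = 0.913977, cos β = 0.405766, cos(α−β) = -0.359997, d² = 75.374853. Work in radians in the unit-radius frame; every candidate has L = ρ·(t + p + q).
LSL: p² = 2 + d² − 2cos(α−β) + 2d(sin α − sin β) = 63.084855; p = √p² = 7.942598; φ = atan2(cos β − cos α, d + sin α − sin β) = 0.177771 rad; t = (φ − α) mod 2π = 3.368916 rad, q = (β − φ) mod 2π = 0.975208 rad → L = 1.27·(3.368916 + 7.942598 + 0.975208) = 1.27·12.286722 = 15.604137 m
RSR: p² = 2 + d² − 2cos(α−β) + 2d(sin β − sin α) = 93.104837; p = √p² = 9.649085; φ = atan2(cos α − cos β, d − sin α + sin β) = -0.146081 rad; t = (α − φ) mod 2π = 3.238121 rad, q = (φ − β) mod 2π = 4.984125 rad → L = 1.27·(3.238121 + 9.649085 + 4.984125) = 1.27·17.871331 = 22.696590 m
LSR: p² = d² − 2 + 2cos(α−β) + 2d(sin α + sin β) = 89.384980; p = √p² = 9.454363; φ = atan2(−cos α − cos β, d + sin α + sin β) − atan2(−2, p) = 0.269873 rad; t = (φ − α) mod 2π = 3.461018 rad, q = (φ − β) mod 2π = 5.400079 rad → L = 1.27·(3.461018 + 9.454363 + 5.400079) = 1.27·18.315460 = 23.260634 m
RSL: p² = d² − 2 + 2cos(α−β) − 2d(sin α + sin β) = 55.924738; p = √p² = 7.478284; φ = atan2(cos α + cos β, d − sin α − sin β) − atan2(2, p) = -0.338005 rad; t = (α − φ) mod 2π = 3.430045 rad, q = (β − φ) mod 2π = 1.490984 rad → L = 1.27·(3.430045 + 7.478284 + 1.490984) = 1.27·12.399314 = 15.747129 m
RLR: c = (6 − d² + 2cos(α−β) + 2d(sin α − sin β))/8 = -10.638105, |c| > 1 → infeasible
LRL: c = (6 − d² + 2cos(α−β) − 2d(sin α − sin β))/8 = -6.885607, |c| > 1 → infeasible
Shortest: LSL with L = 15.604137 m ≈ 15.6041 m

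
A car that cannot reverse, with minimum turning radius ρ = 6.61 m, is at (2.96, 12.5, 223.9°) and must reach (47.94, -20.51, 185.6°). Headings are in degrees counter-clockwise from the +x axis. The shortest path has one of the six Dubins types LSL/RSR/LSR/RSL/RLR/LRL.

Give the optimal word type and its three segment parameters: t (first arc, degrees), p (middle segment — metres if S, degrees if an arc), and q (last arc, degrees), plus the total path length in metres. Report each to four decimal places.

LSR: t = 124.4829°, p = 43.3007 m, q = 162.7829°, L = 76.4415 m

Let ψ = atan2(Δy, Δx) = atan2(-33.01, 44.98) = -36.2743° be the start→goal bearing.
Normalize: d = |goal − start| / ρ = 55.793015/6.61 = 8.440698, α = (θ_start − ψ) mod 360° = 260.1743° = 4.540898 rad, β = (θ_goal − ψ) mod 360° = 221.8743° = 3.872436 rad.
Common terms: sin α = -0.985331, cos α = -0.170652, sin β = -0.667498, cos β = -0.744611, cos(α−β) = 0.784776, d² = 71.245385. Work in radians in the unit-radius frame; every candidate has L = ρ·(t + p + q).
LSL: p² = 2 + d² − 2cos(α−β) + 2d(sin α − sin β) = 66.310365; p = √p² = 8.143118; φ = atan2(cos β − cos α, d + sin α − sin β) = -0.070542 rad; t = (φ − α) mod 2π = 1.671745 rad, q = (β − φ) mod 2π = 3.942979 rad → L = 6.61·(1.671745 + 8.143118 + 3.942979) = 6.61·13.757842 = 90.939335 m
RSR: p² = 2 + d² − 2cos(α−β) + 2d(sin β − sin α) = 77.041300; p = √p² = 8.777317; φ = atan2(cos α − cos β, d − sin α + sin β) = 0.065438 rad; t = (α − φ) mod 2π = 4.475460 rad, q = (φ − β) mod 2π = 2.476187 rad → L = 6.61·(4.475460 + 8.777317 + 2.476187) = 6.61·15.728964 = 103.968451 m
LSR: p² = d² − 2 + 2cos(α−β) + 2d(sin α + sin β) = 42.912868; p = √p² = 6.550791; φ = atan2(−cos α − cos β, d + sin α + sin β) − atan2(−2, p) = 0.430348 rad; t = (φ − α) mod 2π = 2.172636 rad, q = (φ − β) mod 2π = 2.841097 rad → L = 6.61·(2.172636 + 6.550791 + 2.841097) = 6.61·11.564524 = 76.441502 m
RSL: p² = d² − 2 + 2cos(α−β) − 2d(sin α + sin β) = 98.717008; p = √p² = 9.935643; φ = atan2(cos α + cos β, d − sin α − sin β) − atan2(2, p) = -0.289072 rad; t = (α − φ) mod 2π = 4.829969 rad, q = (β − φ) mod 2π = 4.161508 rad → L = 6.61·(4.829969 + 9.935643 + 4.161508) = 6.61·18.927121 = 125.108270 m
RLR: c = (6 − d² + 2cos(α−β) + 2d(sin α − sin β))/8 = -8.630163, |c| > 1 → infeasible
LRL: c = (6 − d² + 2cos(α−β) − 2d(sin α − sin β))/8 = -7.288796, |c| > 1 → infeasible
Shortest: LSR with L = 76.441502 m ≈ 76.4415 m
Convert LSR to answer units (arcs ×180/π): t = 2.172636·180/π = 124.4829°, p = ρ·p = 6.61·6.550791 = 43.3007 m, q = 2.841097·180/π = 162.7829°, L = 76.4415 m.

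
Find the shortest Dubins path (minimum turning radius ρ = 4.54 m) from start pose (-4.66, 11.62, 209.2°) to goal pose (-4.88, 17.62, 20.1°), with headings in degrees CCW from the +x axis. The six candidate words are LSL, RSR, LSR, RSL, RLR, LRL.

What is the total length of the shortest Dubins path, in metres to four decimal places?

24.8064 m

Let ψ = atan2(Δy, Δx) = atan2(6.00, -0.22) = 92.0999° be the start→goal bearing.
Normalize: d = |goal − start| / ρ = 6.004032/4.54 = 1.322474, α = (θ_start − ψ) mod 360° = 117.1001° = 2.043782 rad, β = (θ_goal − ψ) mod 360° = 288.0001° = 5.026550 rad.
Common terms: sin α = 0.890212, cos α = -0.455546, sin β = -0.951056, cos β = 0.309019, cos(α−β) = -0.987414, d² = 1.748937. Work in radians in the unit-radius frame; every candidate has L = ρ·(t + p + q).
LSL: p² = 2 + d² − 2cos(α−β) + 2d(sin α − sin β) = 10.593823; p = √p² = 3.254815; φ = atan2(cos β − cos α, d + sin α − sin β) = 0.237118 rad; t = (φ − α) mod 2π = 4.476522 rad, q = (β − φ) mod 2π = 4.789431 rad → L = 4.54·(4.476522 + 3.254815 + 4.789431) = 4.54·12.520768 = 56.844289 m
RSR: p² = 2 + d² − 2cos(α−β) + 2d(sin β − sin α) = 0.853707; p = √p² = 0.923963; φ = atan2(cos α − cos β, d − sin α + sin β) = -2.166979 rad; t = (α − φ) mod 2π = 4.210762 rad, q = (φ − β) mod 2π = 5.372841 rad → L = 4.54·(4.210762 + 0.923963 + 5.372841) = 4.54·10.507566 = 47.704347 m
LSR: p² = d² − 2 + 2cos(α−β) + 2d(sin α + sin β) = -2.386819 < 0 → infeasible
RSL: p² = d² − 2 + 2cos(α−β) − 2d(sin α + sin β) = -2.064961 < 0 → infeasible
RLR: c = (6 − d² + 2cos(α−β) + 2d(sin α − sin β))/8 = 0.893287; p = 2π − arccos c = 5.816994 rad; φ = atan2(cos α − cos β, d − sin α + sin β) = -2.166979 rad; t = (α − φ + p/2) mod 2π = 0.836073 rad, q = (α − β − t + p) mod 2π = 1.998153 rad → L = 4.54·(0.836073 + 5.816994 + 1.998153) = 4.54·8.651220 = 39.276539 m
LRL: c = (6 − d² + 2cos(α−β) − 2d(sin α − sin β))/8 = -0.324228; p = 2π − arccos c = 4.382194 rad; φ = atan2(cos β − cos α, d + sin α − sin β) = 0.237118 rad; t = (φ − α + p/2) mod 2π = 0.384433 rad, q = (β − α − t + p) mod 2π = 0.697343 rad → L = 4.54·(0.384433 + 4.382194 + 0.697343) = 4.54·5.463969 = 24.806421 m
Shortest: LRL with L = 24.806421 m ≈ 24.8064 m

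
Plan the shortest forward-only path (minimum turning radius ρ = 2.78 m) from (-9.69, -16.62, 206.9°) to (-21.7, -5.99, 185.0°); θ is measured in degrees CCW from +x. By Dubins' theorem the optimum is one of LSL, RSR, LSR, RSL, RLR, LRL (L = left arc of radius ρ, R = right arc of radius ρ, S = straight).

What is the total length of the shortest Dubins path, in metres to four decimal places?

Let ψ = atan2(Δy, Δx) = atan2(10.63, -12.01) = 138.4881° be the start→goal bearing.
Normalize: d = |goal − start| / ρ = 16.038610/2.78 = 5.769284, α = (θ_start − ψ) mod 360° = 68.4119° = 1.194013 rad, β = (θ_goal − ψ) mod 360° = 46.5119° = 0.811786 rad.
Common terms: sin α = 0.929853, cos α = 0.367931, sin β = 0.725517, cos β = 0.688204, cos(α−β) = 0.927836, d² = 33.284638. Work in radians in the unit-radius frame; every candidate has L = ρ·(t + p + q).
LSL: p² = 2 + d² − 2cos(α−β) + 2d(sin α − sin β) = 35.786706; p = √p² = 5.982199; φ = atan2(cos β − cos α, d + sin α − sin β) = 0.053563 rad; t = (φ − α) mod 2π = 5.142736 rad, q = (β − φ) mod 2π = 0.758223 rad → L = 2.78·(5.142736 + 5.982199 + 0.758223) = 2.78·11.883157 = 33.035177 m
RSR: p² = 2 + d² − 2cos(α−β) + 2d(sin β − sin α) = 31.071226; p = √p² = 5.574157; φ = atan2(cos α − cos β, d − sin α + sin β) = -0.057488 rad; t = (α − φ) mod 2π = 1.251501 rad, q = (φ − β) mod 2π = 5.413911 rad → L = 2.78·(1.251501 + 5.574157 + 5.413911) = 2.78·12.239569 = 34.026003 m
LSR: p² = d² − 2 + 2cos(α−β) + 2d(sin α + sin β) = 52.240914; p = √p² = 7.227788; φ = atan2(−cos α − cos β, d + sin α + sin β) − atan2(−2, p) = 0.128656 rad; t = (φ − α) mod 2π = 5.217828 rad, q = (φ − β) mod 2π = 5.600055 rad → L = 2.78·(5.217828 + 7.227788 + 5.600055) = 2.78·18.045671 = 50.166967 m
RSL: p² = d² − 2 + 2cos(α−β) − 2d(sin α + sin β) = 14.039708; p = √p² = 3.746960; φ = atan2(cos α + cos β, d − sin α − sin β) − atan2(2, p) = -0.238998 rad; t = (α − φ) mod 2π = 1.433011 rad, q = (β − φ) mod 2π = 1.050784 rad → L = 2.78·(1.433011 + 3.746960 + 1.050784) = 2.78·6.230755 = 17.321500 m
RLR: c = (6 − d² + 2cos(α−β) + 2d(sin α − sin β))/8 = -2.883903, |c| > 1 → infeasible
LRL: c = (6 − d² + 2cos(α−β) − 2d(sin α − sin β))/8 = -3.473338, |c| > 1 → infeasible
Shortest: RSL with L = 17.321500 m ≈ 17.3215 m

17.3215 m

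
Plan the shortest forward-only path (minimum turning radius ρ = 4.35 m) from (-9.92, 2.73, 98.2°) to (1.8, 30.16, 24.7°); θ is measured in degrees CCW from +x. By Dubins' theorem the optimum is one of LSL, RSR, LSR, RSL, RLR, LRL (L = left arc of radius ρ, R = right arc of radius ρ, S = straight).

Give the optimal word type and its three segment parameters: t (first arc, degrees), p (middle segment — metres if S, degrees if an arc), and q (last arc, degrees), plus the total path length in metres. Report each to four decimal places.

RSR: t = 30.1938°, p = 24.6516 m, q = 43.3062°, L = 30.2318 m

Let ψ = atan2(Δy, Δx) = atan2(27.43, 11.72) = 66.8645° be the start→goal bearing.
Normalize: d = |goal − start| / ρ = 29.828900/4.35 = 6.857218, α = (θ_start − ψ) mod 360° = 31.3355° = 0.546908 rad, β = (θ_goal − ψ) mod 360° = 317.8355° = 5.547277 rad.
Common terms: sin α = 0.520049, cos α = 0.854136, sin β = -0.671261, cos β = 0.741221, cos(α−β) = 0.284015, d² = 47.021445. Work in radians in the unit-radius frame; every candidate has L = ρ·(t + p + q).
LSL: p² = 2 + d² − 2cos(α−β) + 2d(sin α − sin β) = 64.791560; p = √p² = 8.049320; φ = atan2(cos β − cos α, d + sin α − sin β) = -0.014028 rad; t = (φ − α) mod 2π = 5.722249 rad, q = (β − φ) mod 2π = 5.561305 rad → L = 4.35·(5.722249 + 8.049320 + 5.561305) = 4.35·19.332874 = 84.098002 m
RSR: p² = 2 + d² − 2cos(α−β) + 2d(sin β − sin α) = 32.115269; p = √p² = 5.667034; φ = atan2(cos α − cos β, d − sin α + sin β) = 0.019926 rad; t = (α − φ) mod 2π = 0.526982 rad, q = (φ − β) mod 2π = 0.755835 rad → L = 4.35·(0.526982 + 5.667034 + 0.755835) = 4.35·6.949851 = 30.231850 m
LSR: p² = d² − 2 + 2cos(α−β) + 2d(sin α + sin β) = 43.515688; p = √p² = 6.596642; φ = atan2(−cos α − cos β, d + sin α + sin β) − atan2(−2, p) = 0.060818 rad; t = (φ − α) mod 2π = 5.797095 rad, q = (φ − β) mod 2π = 0.796726 rad → L = 4.35·(5.797095 + 6.596642 + 0.796726) = 4.35·13.190463 = 57.378515 m
RSL: p² = d² − 2 + 2cos(α−β) − 2d(sin α + sin β) = 47.663264; p = √p² = 6.903859; φ = atan2(cos α + cos β, d − sin α − sin β) − atan2(2, p) = -0.058154 rad; t = (α − φ) mod 2π = 0.605062 rad, q = (β − φ) mod 2π = 5.605431 rad → L = 4.35·(0.605062 + 6.903859 + 5.605431) = 4.35·13.114352 = 57.047430 m
RLR: c = (6 − d² + 2cos(α−β) + 2d(sin α − sin β))/8 = -3.014409, |c| > 1 → infeasible
LRL: c = (6 − d² + 2cos(α−β) − 2d(sin α − sin β))/8 = -7.098945, |c| > 1 → infeasible
Shortest: RSR with L = 30.231850 m ≈ 30.2318 m
Convert RSR to answer units (arcs ×180/π): t = 0.526982·180/π = 30.1938°, p = ρ·p = 4.35·5.667034 = 24.6516 m, q = 0.755835·180/π = 43.3062°, L = 30.2318 m.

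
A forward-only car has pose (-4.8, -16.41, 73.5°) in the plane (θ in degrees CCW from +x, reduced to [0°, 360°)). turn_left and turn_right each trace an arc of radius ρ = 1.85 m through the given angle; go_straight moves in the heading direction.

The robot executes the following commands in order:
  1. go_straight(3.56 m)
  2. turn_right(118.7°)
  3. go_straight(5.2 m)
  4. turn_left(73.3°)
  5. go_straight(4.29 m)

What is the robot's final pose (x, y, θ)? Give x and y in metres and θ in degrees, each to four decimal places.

(8.9301, -14.2159, 28.1000°)

set_pose: (x, y, θ) = (-4.8000, -16.4100, 73.5000°), ρ = 1.85
go_straight(3.56): x += 3.56·cos θ, y += 3.56·sin θ → (-3.7889, -12.9966, 73.5000°)
turn_right(118.7°): centre at ρ to the right, rotate −118.7° → (-0.7024, -12.2185, -45.2000° ≡ 314.8000°)
go_straight(5.2): x += 5.2·cos θ, y += 5.2·sin θ → (2.9617, -15.9082, 314.8000°)
turn_left(73.3°): centre at ρ to the left, rotate +73.3° → (5.1458, -16.2366, 388.1000° ≡ 28.1000°)
go_straight(4.29): x += 4.29·cos θ, y += 4.29·sin θ → (8.9301, -14.2159, 28.1000°)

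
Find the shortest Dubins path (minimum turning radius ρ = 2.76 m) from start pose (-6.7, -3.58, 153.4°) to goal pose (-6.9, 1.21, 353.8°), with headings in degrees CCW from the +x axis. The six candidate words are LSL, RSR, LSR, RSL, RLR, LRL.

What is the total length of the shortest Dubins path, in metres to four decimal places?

14.2663 m

Let ψ = atan2(Δy, Δx) = atan2(4.79, -0.20) = 92.3909° be the start→goal bearing.
Normalize: d = |goal − start| / ρ = 4.794174/2.76 = 1.737019, α = (θ_start − ψ) mod 360° = 61.0091° = 1.064809 rad, β = (θ_goal − ψ) mod 360° = 261.4091° = 4.562449 rad.
Common terms: sin α = 0.874697, cos α = 0.484671, sin β = -0.988780, cos β = -0.149379, cos(α−β) = -0.937282, d² = 3.017236. Work in radians in the unit-radius frame; every candidate has L = ρ·(t + p + q).
LSL: p² = 2 + d² − 2cos(α−β) + 2d(sin α − sin β) = 13.365590; p = √p² = 3.655898; φ = atan2(cos β − cos α, d + sin α − sin β) = -0.174313 rad; t = (φ − α) mod 2π = 5.044063 rad, q = (β − φ) mod 2π = 4.736763 rad → L = 2.76·(5.044063 + 3.655898 + 4.736763) = 2.76·13.436723 = 37.085356 m
RSR: p² = 2 + d² − 2cos(α−β) + 2d(sin β − sin α) = 0.418010; p = √p² = 0.646537; φ = atan2(cos α − cos β, d − sin α + sin β) = 1.767657 rad; t = (α − φ) mod 2π = 5.580338 rad, q = (φ − β) mod 2π = 3.488393 rad → L = 2.76·(5.580338 + 0.646537 + 3.488393) = 2.76·9.715268 = 26.814140 m
LSR: p² = d² − 2 + 2cos(α−β) + 2d(sin α + sin β) = -1.253658 < 0 → infeasible
RSL: p² = d² − 2 + 2cos(α−β) − 2d(sin α + sin β) = -0.460997 < 0 → infeasible
RLR: c = (6 − d² + 2cos(α−β) + 2d(sin α − sin β))/8 = 0.947749; p = 2π − arccos c = 5.958492 rad; φ = atan2(cos α − cos β, d − sin α + sin β) = 1.767657 rad; t = (α − φ + p/2) mod 2π = 2.276399 rad, q = (α − β − t + p) mod 2π = 0.184454 rad → L = 2.76·(2.276399 + 5.958492 + 0.184454) = 2.76·8.419345 = 23.237392 m
LRL: c = (6 − d² + 2cos(α−β) − 2d(sin α − sin β))/8 = -0.670699; p = 2π − arccos c = 3.977238 rad; φ = atan2(cos β − cos α, d + sin α − sin β) = -0.174313 rad; t = (φ − α + p/2) mod 2π = 0.749497 rad, q = (β − α − t + p) mod 2π = 0.442196 rad → L = 2.76·(0.749497 + 3.977238 + 0.442196) = 2.76·5.168931 = 14.266251 m
Shortest: LRL with L = 14.266251 m ≈ 14.2663 m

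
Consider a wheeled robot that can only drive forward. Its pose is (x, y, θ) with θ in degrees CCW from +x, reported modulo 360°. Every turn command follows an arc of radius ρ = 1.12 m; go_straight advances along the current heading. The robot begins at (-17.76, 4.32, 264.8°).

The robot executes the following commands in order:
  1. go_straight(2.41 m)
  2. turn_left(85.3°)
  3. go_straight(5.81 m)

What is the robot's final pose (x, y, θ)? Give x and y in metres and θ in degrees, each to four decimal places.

set_pose: (x, y, θ) = (-17.7600, 4.3200, 264.8000°), ρ = 1.12
go_straight(2.41): x += 2.41·cos θ, y += 2.41·sin θ → (-17.9784, 1.9199, 264.8000°)
turn_left(85.3°): centre at ρ to the left, rotate +85.3° → (-17.0556, 0.7151, 350.1000°)
go_straight(5.81): x += 5.81·cos θ, y += 5.81·sin θ → (-11.3321, -0.2838, 350.1000°)

(-11.3321, -0.2838, 350.1000°)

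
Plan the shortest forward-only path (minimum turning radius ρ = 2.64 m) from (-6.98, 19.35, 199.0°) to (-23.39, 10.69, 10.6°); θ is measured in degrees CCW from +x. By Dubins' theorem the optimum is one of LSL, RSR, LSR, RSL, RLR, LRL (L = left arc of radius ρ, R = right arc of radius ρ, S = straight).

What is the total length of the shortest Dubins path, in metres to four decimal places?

Let ψ = atan2(Δy, Δx) = atan2(-8.66, -16.41) = -152.1782° be the start→goal bearing.
Normalize: d = |goal − start| / ρ = 18.554883/2.64 = 7.028365, α = (θ_start − ψ) mod 360° = 351.1782° = 6.129215 rad, β = (θ_goal − ψ) mod 360° = 162.7782° = 2.841015 rad.
Common terms: sin α = -0.153362, cos α = 0.988170, sin β = 0.296072, cos β = -0.955166, cos(α−β) = -0.989272, d² = 49.397914. Work in radians in the unit-radius frame; every candidate has L = ρ·(t + p + q).
LSL: p² = 2 + d² − 2cos(α−β) + 2d(sin α − sin β) = 47.058886; p = √p² = 6.859948; φ = atan2(cos β − cos α, d + sin α − sin β) = -0.287220 rad; t = (φ − α) mod 2π = 6.149935 rad, q = (β − φ) mod 2π = 3.128235 rad → L = 2.64·(6.149935 + 6.859948 + 3.128235) = 2.64·16.138118 = 42.604632 m
RSR: p² = 2 + d² − 2cos(α−β) + 2d(sin β − sin α) = 59.694031; p = √p² = 7.726191; φ = atan2(cos α − cos β, d − sin α + sin β) = 0.254256 rad; t = (α − φ) mod 2π = 5.874959 rad, q = (φ − β) mod 2π = 3.696426 rad → L = 2.64·(5.874959 + 7.726191 + 3.696426) = 2.64·17.297577 = 45.665603 m
LSR: p² = d² − 2 + 2cos(α−β) + 2d(sin α + sin β) = 47.425400; p = √p² = 6.886610; φ = atan2(−cos α − cos β, d + sin α + sin β) − atan2(−2, p) = 0.278041 rad; t = (φ − α) mod 2π = 0.432011 rad, q = (φ − β) mod 2π = 3.720211 rad → L = 2.64·(0.432011 + 6.886610 + 3.720211) = 2.64·11.038832 = 29.142518 m
RSL: p² = d² − 2 + 2cos(α−β) − 2d(sin α + sin β) = 43.413338; p = √p² = 6.588880; φ = atan2(cos α + cos β, d − sin α − sin β) − atan2(2, p) = -0.289910 rad; t = (α − φ) mod 2π = 0.135940 rad, q = (β − φ) mod 2π = 3.130925 rad → L = 2.64·(0.135940 + 6.588880 + 3.130925) = 2.64·9.855745 = 26.019166 m
RLR: c = (6 − d² + 2cos(α−β) + 2d(sin α − sin β))/8 = -6.461754, |c| > 1 → infeasible
LRL: c = (6 − d² + 2cos(α−β) − 2d(sin α − sin β))/8 = -4.882361, |c| > 1 → infeasible
Shortest: RSL with L = 26.019166 m ≈ 26.0192 m

26.0192 m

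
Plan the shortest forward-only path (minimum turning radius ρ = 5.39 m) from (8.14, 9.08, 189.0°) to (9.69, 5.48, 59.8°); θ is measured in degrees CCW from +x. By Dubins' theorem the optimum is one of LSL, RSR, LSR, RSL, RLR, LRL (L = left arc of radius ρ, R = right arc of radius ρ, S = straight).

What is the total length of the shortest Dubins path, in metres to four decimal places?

31.2977 m

Let ψ = atan2(Δy, Δx) = atan2(-3.60, 1.55) = -66.7054° be the start→goal bearing.
Normalize: d = |goal − start| / ρ = 3.919503/5.39 = 0.727180, α = (θ_start − ψ) mod 360° = 255.7054° = 4.462902 rad, β = (θ_goal − ψ) mod 360° = 126.5054° = 2.207936 rad.
Common terms: sin α = -0.969039, cos α = -0.246907, sin β = 0.803800, cos β = -0.594899, cos(α−β) = -0.632029, d² = 0.528791. Work in radians in the unit-radius frame; every candidate has L = ρ·(t + p + q).
LSL: p² = 2 + d² − 2cos(α−β) + 2d(sin α − sin β) = 1.214501; p = √p² = 1.102044; φ = atan2(cos β − cos α, d + sin α − sin β) = -2.820325 rad; t = (φ − α) mod 2π = 5.283144 rad, q = (β − φ) mod 2π = 5.028261 rad → L = 5.39·(5.283144 + 1.102044 + 5.028261) = 5.39·11.413449 = 61.518493 m
RSR: p² = 2 + d² − 2cos(α−β) + 2d(sin β − sin α) = 6.371198; p = √p² = 2.524123; φ = atan2(cos α − cos β, d − sin α + sin β) = 0.138307 rad; t = (α − φ) mod 2π = 4.324595 rad, q = (φ − β) mod 2π = 4.213556 rad → L = 5.39·(4.324595 + 2.524123 + 4.213556) = 5.39·11.062274 = 59.625657 m
LSR: p² = d² − 2 + 2cos(α−β) + 2d(sin α + sin β) = -2.975584 < 0 → infeasible
RSL: p² = d² − 2 + 2cos(α−β) − 2d(sin α + sin β) = -2.494950 < 0 → infeasible
RLR: c = (6 − d² + 2cos(α−β) + 2d(sin α − sin β))/8 = 0.203600; p = 2π − arccos c = 4.917423 rad; φ = atan2(cos α − cos β, d − sin α + sin β) = 0.138307 rad; t = (α − φ + p/2) mod 2π = 0.500121 rad, q = (α − β − t + p) mod 2π = 0.389082 rad → L = 5.39·(0.500121 + 4.917423 + 0.389082) = 5.39·5.806626 = 31.297712 m
LRL: c = (6 − d² + 2cos(α−β) − 2d(sin α − sin β))/8 = 0.848187; p = 2π − arccos c = 5.724943 rad; φ = atan2(cos β − cos α, d + sin α − sin β) = -2.820325 rad; t = (φ − α + p/2) mod 2π = 1.862430 rad, q = (β − α − t + p) mod 2π = 1.607548 rad → L = 5.39·(1.862430 + 5.724943 + 1.607548) = 5.39·9.194920 = 49.560619 m
Shortest: RLR with L = 31.297712 m ≈ 31.2977 m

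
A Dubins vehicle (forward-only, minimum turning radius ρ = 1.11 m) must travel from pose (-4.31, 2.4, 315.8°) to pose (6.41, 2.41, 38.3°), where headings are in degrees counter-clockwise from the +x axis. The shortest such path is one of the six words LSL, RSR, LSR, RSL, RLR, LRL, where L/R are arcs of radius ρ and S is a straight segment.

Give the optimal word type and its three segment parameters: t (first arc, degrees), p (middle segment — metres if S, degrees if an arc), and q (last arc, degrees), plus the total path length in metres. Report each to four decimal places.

LSL: t = 44.7281°, p = 9.2586 m, q = 37.7719°, L = 10.8569 m

Let ψ = atan2(Δy, Δx) = atan2(0.01, 10.72) = 0.0534° be the start→goal bearing.
Normalize: d = |goal − start| / ρ = 10.720005/1.11 = 9.657662, α = (θ_start − ψ) mod 360° = 315.7466° = 5.510817 rad, β = (θ_goal − ψ) mod 360° = 38.2466° = 0.667528 rad.
Common terms: sin α = -0.697834, cos α = 0.716260, sin β = 0.619047, cos β = 0.785354, cos(α−β) = 0.130526, d² = 93.270433. Work in radians in the unit-radius frame; every candidate has L = ρ·(t + p + q).
LSL: p² = 2 + d² − 2cos(α−β) + 2d(sin α − sin β) = 69.573412; p = √p² = 8.341068; φ = atan2(cos β − cos α, d + sin α − sin β) = 0.008284 rad; t = (φ − α) mod 2π = 0.780652 rad, q = (β − φ) mod 2π = 0.659245 rad → L = 1.11·(0.780652 + 8.341068 + 0.659245) = 1.11·9.780964 = 10.856871 m
RSR: p² = 2 + d² − 2cos(α−β) + 2d(sin β − sin α) = 120.445349; p = √p² = 10.974760; φ = atan2(cos α − cos β, d − sin α + sin β) = -0.006296 rad; t = (α − φ) mod 2π = 5.517113 rad, q = (φ − β) mod 2π = 5.609361 rad → L = 1.11·(5.517113 + 10.974760 + 5.609361) = 1.11·22.101234 = 24.532369 m
LSR: p² = d² − 2 + 2cos(α−β) + 2d(sin α + sin β) = 90.009691; p = √p² = 9.487344; φ = atan2(−cos α − cos β, d + sin α + sin β) − atan2(−2, p) = 0.052268 rad; t = (φ − α) mod 2π = 0.824636 rad, q = (φ − β) mod 2π = 5.667925 rad → L = 1.11·(0.824636 + 9.487344 + 5.667925) = 1.11·15.979904 = 17.737694 m
RSL: p² = d² − 2 + 2cos(α−β) − 2d(sin α + sin β) = 93.053279; p = √p² = 9.646413; φ = atan2(cos α + cos β, d − sin α − sin β) − atan2(2, p) = -0.051414 rad; t = (α − φ) mod 2π = 5.562231 rad, q = (β − φ) mod 2π = 0.718942 rad → L = 1.11·(5.562231 + 9.646413 + 0.718942) = 1.11·15.927586 = 17.679621 m
RLR: c = (6 − d² + 2cos(α−β) + 2d(sin α − sin β))/8 = -14.055669, |c| > 1 → infeasible
LRL: c = (6 − d² + 2cos(α−β) − 2d(sin α − sin β))/8 = -7.696676, |c| > 1 → infeasible
Shortest: LSL with L = 10.856871 m ≈ 10.8569 m
Convert LSL to answer units (arcs ×180/π): t = 0.780652·180/π = 44.7281°, p = ρ·p = 1.11·8.341068 = 9.2586 m, q = 0.659245·180/π = 37.7719°, L = 10.8569 m.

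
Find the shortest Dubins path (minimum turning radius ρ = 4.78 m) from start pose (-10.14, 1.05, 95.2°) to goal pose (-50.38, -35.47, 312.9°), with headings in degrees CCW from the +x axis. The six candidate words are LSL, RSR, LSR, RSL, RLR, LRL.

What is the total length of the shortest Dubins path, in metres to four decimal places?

Let ψ = atan2(Δy, Δx) = atan2(-36.52, -40.24) = -137.7745° be the start→goal bearing.
Normalize: d = |goal − start| / ρ = 54.341218/4.78 = 11.368456, α = (θ_start − ψ) mod 360° = 232.9745° = 4.066173 rad, β = (θ_goal − ψ) mod 360° = 90.6745° = 1.582569 rad.
Common terms: sin α = -0.798368, cos α = -0.602170, sin β = 0.999931, cos β = -0.011773, cos(α−β) = -0.791224, d² = 129.241785. Work in radians in the unit-radius frame; every candidate has L = ρ·(t + p + q).
LSL: p² = 2 + d² − 2cos(α−β) + 2d(sin α − sin β) = 91.936474; p = √p² = 9.588351; φ = atan2(cos β − cos α, d + sin α − sin β) = 0.061613 rad; t = (φ − α) mod 2π = 2.278626 rad, q = (β − φ) mod 2π = 1.520956 rad → L = 4.78·(2.278626 + 9.588351 + 1.520956) = 4.78·13.387933 = 63.994318 m
RSR: p² = 2 + d² − 2cos(α−β) + 2d(sin β − sin α) = 173.711990; p = √p² = 13.179984; φ = atan2(cos α − cos β, d − sin α + sin β) = -0.044810 rad; t = (α − φ) mod 2π = 4.110983 rad, q = (φ − β) mod 2π = 4.655806 rad → L = 4.78·(4.110983 + 13.179984 + 4.655806) = 4.78·21.946773 = 104.905576 m
LSR: p² = d² − 2 + 2cos(α−β) + 2d(sin α + sin β) = 130.242251; p = √p² = 11.412373; φ = atan2(−cos α − cos β, d + sin α + sin β) − atan2(−2, p) = 0.226500 rad; t = (φ − α) mod 2π = 2.443513 rad, q = (φ − β) mod 2π = 4.927116 rad → L = 4.78·(2.443513 + 11.412373 + 4.927116) = 4.78·18.783002 = 89.782748 m
RSL: p² = d² − 2 + 2cos(α−β) − 2d(sin α + sin β) = 121.076425; p = √p² = 11.003473; φ = atan2(cos α + cos β, d − sin α − sin β) − atan2(2, p) = -0.234721 rad; t = (α − φ) mod 2π = 4.300894 rad, q = (β − φ) mod 2π = 1.817291 rad → L = 4.78·(4.300894 + 11.003473 + 1.817291) = 4.78·17.121658 = 81.841527 m
RLR: c = (6 − d² + 2cos(α−β) + 2d(sin α − sin β))/8 = -20.713999, |c| > 1 → infeasible
LRL: c = (6 − d² + 2cos(α−β) − 2d(sin α − sin β))/8 = -10.492059, |c| > 1 → infeasible
Shortest: LSL with L = 63.994318 m ≈ 63.9943 m

63.9943 m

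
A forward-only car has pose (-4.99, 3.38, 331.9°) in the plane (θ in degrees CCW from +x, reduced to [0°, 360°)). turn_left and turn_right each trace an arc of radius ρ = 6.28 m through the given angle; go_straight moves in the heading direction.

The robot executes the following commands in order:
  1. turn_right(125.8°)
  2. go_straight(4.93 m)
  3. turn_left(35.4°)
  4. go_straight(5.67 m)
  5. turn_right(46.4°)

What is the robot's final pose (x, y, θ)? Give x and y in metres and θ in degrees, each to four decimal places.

(-18.9571, -20.6608, 195.1000°)

set_pose: (x, y, θ) = (-4.9900, 3.3800, 331.9000°), ρ = 6.28
turn_right(125.8°): centre at ρ to the right, rotate −125.8° → (-5.1851, -7.7994, 206.1000°)
go_straight(4.93): x += 4.93·cos θ, y += 4.93·sin θ → (-9.6124, -9.9683, 206.1000°)
turn_left(35.4°): centre at ρ to the left, rotate +35.4° → (-12.3686, -12.6113, 241.5000°)
go_straight(5.67): x += 5.67·cos θ, y += 5.67·sin θ → (-15.0741, -17.5942, 241.5000°)
turn_right(46.4°): centre at ρ to the right, rotate −46.4° → (-18.9571, -20.6608, 195.1000°)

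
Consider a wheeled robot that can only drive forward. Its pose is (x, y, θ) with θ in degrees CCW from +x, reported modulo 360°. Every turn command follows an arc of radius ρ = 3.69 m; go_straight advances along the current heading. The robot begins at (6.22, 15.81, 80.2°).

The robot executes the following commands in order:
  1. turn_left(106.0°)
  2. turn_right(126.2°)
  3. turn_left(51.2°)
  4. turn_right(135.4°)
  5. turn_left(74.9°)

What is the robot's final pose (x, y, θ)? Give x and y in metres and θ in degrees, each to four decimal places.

set_pose: (x, y, θ) = (6.2200, 15.8100, 80.2000°), ρ = 3.69
turn_left(106.0°): centre at ρ to the left, rotate +106.0° → (2.1853, 20.1065, 186.2000°)
turn_right(126.2°): centre at ρ to the right, rotate −126.2° → (-1.4088, 25.6199, 60.0000°)
turn_left(51.2°): centre at ρ to the left, rotate +51.2° → (-1.1642, 28.7993, 111.2000°)
turn_right(135.4°): centre at ρ to the right, rotate −135.4° → (3.7887, 33.4994, -24.2000° ≡ 335.8000°)
turn_left(74.9°): centre at ρ to the left, rotate +74.9° → (8.1568, 34.5280, 410.7000° ≡ 50.7000°)

(8.1568, 34.5280, 50.7000°)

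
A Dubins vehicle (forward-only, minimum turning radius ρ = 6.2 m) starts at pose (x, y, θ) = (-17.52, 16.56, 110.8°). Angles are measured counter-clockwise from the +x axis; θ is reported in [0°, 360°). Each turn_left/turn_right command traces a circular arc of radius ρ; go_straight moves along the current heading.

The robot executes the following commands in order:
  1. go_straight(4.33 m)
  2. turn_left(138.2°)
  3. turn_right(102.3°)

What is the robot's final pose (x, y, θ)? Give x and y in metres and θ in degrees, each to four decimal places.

set_pose: (x, y, θ) = (-17.5200, 16.5600, 110.8000°), ρ = 6.2
go_straight(4.33): x += 4.33·cos θ, y += 4.33·sin θ → (-19.0576, 20.6078, 110.8000°)
turn_left(138.2°): centre at ρ to the left, rotate +138.2° → (-30.6417, 20.6280, 249.0000°)
turn_right(102.3°): centre at ρ to the right, rotate −102.3° → (-39.8339, 17.6679, 146.7000°)

(-39.8339, 17.6679, 146.7000°)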